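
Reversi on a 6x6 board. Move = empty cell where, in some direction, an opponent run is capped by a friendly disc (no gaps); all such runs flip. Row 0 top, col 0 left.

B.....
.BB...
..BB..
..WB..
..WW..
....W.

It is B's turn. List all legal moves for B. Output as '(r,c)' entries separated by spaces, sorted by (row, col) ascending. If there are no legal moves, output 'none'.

Answer: (3,1) (4,1) (5,1) (5,2) (5,3)

Derivation:
(2,1): no bracket -> illegal
(3,1): flips 1 -> legal
(3,4): no bracket -> illegal
(4,1): flips 1 -> legal
(4,4): no bracket -> illegal
(4,5): no bracket -> illegal
(5,1): flips 1 -> legal
(5,2): flips 2 -> legal
(5,3): flips 1 -> legal
(5,5): no bracket -> illegal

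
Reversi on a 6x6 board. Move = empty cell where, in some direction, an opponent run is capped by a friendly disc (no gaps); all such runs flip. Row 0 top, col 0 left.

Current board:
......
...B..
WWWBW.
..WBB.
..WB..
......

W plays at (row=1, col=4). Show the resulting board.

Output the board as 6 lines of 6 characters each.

Answer: ......
...BW.
WWWWW.
..WBB.
..WB..
......

Derivation:
Place W at (1,4); scan 8 dirs for brackets.
Dir NW: first cell '.' (not opp) -> no flip
Dir N: first cell '.' (not opp) -> no flip
Dir NE: first cell '.' (not opp) -> no flip
Dir W: opp run (1,3), next='.' -> no flip
Dir E: first cell '.' (not opp) -> no flip
Dir SW: opp run (2,3) capped by W -> flip
Dir S: first cell 'W' (not opp) -> no flip
Dir SE: first cell '.' (not opp) -> no flip
All flips: (2,3)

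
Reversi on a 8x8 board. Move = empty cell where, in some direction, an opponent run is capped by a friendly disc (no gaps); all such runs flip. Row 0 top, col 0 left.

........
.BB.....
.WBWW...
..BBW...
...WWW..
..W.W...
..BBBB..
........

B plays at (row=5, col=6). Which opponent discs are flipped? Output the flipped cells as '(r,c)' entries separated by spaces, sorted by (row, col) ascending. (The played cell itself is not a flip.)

Dir NW: opp run (4,5) (3,4) (2,3) capped by B -> flip
Dir N: first cell '.' (not opp) -> no flip
Dir NE: first cell '.' (not opp) -> no flip
Dir W: first cell '.' (not opp) -> no flip
Dir E: first cell '.' (not opp) -> no flip
Dir SW: first cell 'B' (not opp) -> no flip
Dir S: first cell '.' (not opp) -> no flip
Dir SE: first cell '.' (not opp) -> no flip

Answer: (2,3) (3,4) (4,5)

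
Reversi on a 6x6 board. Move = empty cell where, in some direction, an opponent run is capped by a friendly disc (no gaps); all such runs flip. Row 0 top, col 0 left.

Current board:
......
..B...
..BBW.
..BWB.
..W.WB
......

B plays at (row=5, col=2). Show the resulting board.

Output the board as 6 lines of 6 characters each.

Answer: ......
..B...
..BBW.
..BWB.
..B.WB
..B...

Derivation:
Place B at (5,2); scan 8 dirs for brackets.
Dir NW: first cell '.' (not opp) -> no flip
Dir N: opp run (4,2) capped by B -> flip
Dir NE: first cell '.' (not opp) -> no flip
Dir W: first cell '.' (not opp) -> no flip
Dir E: first cell '.' (not opp) -> no flip
Dir SW: edge -> no flip
Dir S: edge -> no flip
Dir SE: edge -> no flip
All flips: (4,2)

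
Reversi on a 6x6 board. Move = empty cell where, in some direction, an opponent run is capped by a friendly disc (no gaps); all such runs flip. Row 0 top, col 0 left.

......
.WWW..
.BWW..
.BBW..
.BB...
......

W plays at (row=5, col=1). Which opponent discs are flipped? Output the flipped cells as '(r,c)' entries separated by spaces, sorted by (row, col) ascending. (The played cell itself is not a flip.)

Dir NW: first cell '.' (not opp) -> no flip
Dir N: opp run (4,1) (3,1) (2,1) capped by W -> flip
Dir NE: opp run (4,2) capped by W -> flip
Dir W: first cell '.' (not opp) -> no flip
Dir E: first cell '.' (not opp) -> no flip
Dir SW: edge -> no flip
Dir S: edge -> no flip
Dir SE: edge -> no flip

Answer: (2,1) (3,1) (4,1) (4,2)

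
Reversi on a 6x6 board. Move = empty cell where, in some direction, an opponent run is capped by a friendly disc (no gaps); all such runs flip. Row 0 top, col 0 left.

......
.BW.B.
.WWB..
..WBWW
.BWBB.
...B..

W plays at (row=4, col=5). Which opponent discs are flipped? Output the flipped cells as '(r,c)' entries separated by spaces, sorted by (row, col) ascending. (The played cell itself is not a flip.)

Answer: (4,3) (4,4)

Derivation:
Dir NW: first cell 'W' (not opp) -> no flip
Dir N: first cell 'W' (not opp) -> no flip
Dir NE: edge -> no flip
Dir W: opp run (4,4) (4,3) capped by W -> flip
Dir E: edge -> no flip
Dir SW: first cell '.' (not opp) -> no flip
Dir S: first cell '.' (not opp) -> no flip
Dir SE: edge -> no flip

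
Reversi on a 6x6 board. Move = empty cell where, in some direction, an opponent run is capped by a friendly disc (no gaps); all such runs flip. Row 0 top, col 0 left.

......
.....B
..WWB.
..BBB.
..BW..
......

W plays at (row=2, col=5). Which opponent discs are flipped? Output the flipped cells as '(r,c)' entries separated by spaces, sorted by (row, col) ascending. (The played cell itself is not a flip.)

Answer: (2,4) (3,4)

Derivation:
Dir NW: first cell '.' (not opp) -> no flip
Dir N: opp run (1,5), next='.' -> no flip
Dir NE: edge -> no flip
Dir W: opp run (2,4) capped by W -> flip
Dir E: edge -> no flip
Dir SW: opp run (3,4) capped by W -> flip
Dir S: first cell '.' (not opp) -> no flip
Dir SE: edge -> no flip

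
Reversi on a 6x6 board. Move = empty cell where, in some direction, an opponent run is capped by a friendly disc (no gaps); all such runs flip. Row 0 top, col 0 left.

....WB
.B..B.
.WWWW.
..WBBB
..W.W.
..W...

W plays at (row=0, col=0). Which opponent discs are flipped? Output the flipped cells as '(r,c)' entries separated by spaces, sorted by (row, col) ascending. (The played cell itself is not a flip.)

Dir NW: edge -> no flip
Dir N: edge -> no flip
Dir NE: edge -> no flip
Dir W: edge -> no flip
Dir E: first cell '.' (not opp) -> no flip
Dir SW: edge -> no flip
Dir S: first cell '.' (not opp) -> no flip
Dir SE: opp run (1,1) capped by W -> flip

Answer: (1,1)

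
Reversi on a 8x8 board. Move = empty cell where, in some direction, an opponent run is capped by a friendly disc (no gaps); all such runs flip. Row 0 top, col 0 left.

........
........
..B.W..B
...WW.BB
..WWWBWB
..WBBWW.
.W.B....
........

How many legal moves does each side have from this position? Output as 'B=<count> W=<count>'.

Answer: B=12 W=8

Derivation:
-- B to move --
(1,3): no bracket -> illegal
(1,4): flips 3 -> legal
(1,5): no bracket -> illegal
(2,3): flips 3 -> legal
(2,5): no bracket -> illegal
(3,1): flips 1 -> legal
(3,2): flips 1 -> legal
(3,5): flips 1 -> legal
(4,1): flips 4 -> legal
(5,0): no bracket -> illegal
(5,1): flips 1 -> legal
(5,7): flips 2 -> legal
(6,0): no bracket -> illegal
(6,2): no bracket -> illegal
(6,4): flips 2 -> legal
(6,5): flips 2 -> legal
(6,6): flips 5 -> legal
(6,7): flips 1 -> legal
(7,0): no bracket -> illegal
(7,1): no bracket -> illegal
(7,2): no bracket -> illegal
B mobility = 12
-- W to move --
(1,1): flips 1 -> legal
(1,2): no bracket -> illegal
(1,3): no bracket -> illegal
(1,6): no bracket -> illegal
(1,7): no bracket -> illegal
(2,1): no bracket -> illegal
(2,3): no bracket -> illegal
(2,5): no bracket -> illegal
(2,6): flips 1 -> legal
(3,1): no bracket -> illegal
(3,2): no bracket -> illegal
(3,5): flips 1 -> legal
(5,7): no bracket -> illegal
(6,2): flips 1 -> legal
(6,4): flips 2 -> legal
(6,5): flips 1 -> legal
(7,2): no bracket -> illegal
(7,3): flips 2 -> legal
(7,4): flips 1 -> legal
W mobility = 8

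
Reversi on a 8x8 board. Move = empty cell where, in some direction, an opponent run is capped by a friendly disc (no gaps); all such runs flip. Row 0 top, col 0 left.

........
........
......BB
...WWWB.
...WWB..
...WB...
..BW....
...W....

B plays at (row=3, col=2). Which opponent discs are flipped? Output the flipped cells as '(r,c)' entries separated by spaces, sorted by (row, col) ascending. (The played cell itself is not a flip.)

Answer: (3,3) (3,4) (3,5) (4,3)

Derivation:
Dir NW: first cell '.' (not opp) -> no flip
Dir N: first cell '.' (not opp) -> no flip
Dir NE: first cell '.' (not opp) -> no flip
Dir W: first cell '.' (not opp) -> no flip
Dir E: opp run (3,3) (3,4) (3,5) capped by B -> flip
Dir SW: first cell '.' (not opp) -> no flip
Dir S: first cell '.' (not opp) -> no flip
Dir SE: opp run (4,3) capped by B -> flip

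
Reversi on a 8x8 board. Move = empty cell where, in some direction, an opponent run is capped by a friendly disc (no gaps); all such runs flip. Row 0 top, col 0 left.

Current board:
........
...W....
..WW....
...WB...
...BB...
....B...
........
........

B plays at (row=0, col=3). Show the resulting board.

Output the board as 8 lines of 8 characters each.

Answer: ...B....
...B....
..WB....
...BB...
...BB...
....B...
........
........

Derivation:
Place B at (0,3); scan 8 dirs for brackets.
Dir NW: edge -> no flip
Dir N: edge -> no flip
Dir NE: edge -> no flip
Dir W: first cell '.' (not opp) -> no flip
Dir E: first cell '.' (not opp) -> no flip
Dir SW: first cell '.' (not opp) -> no flip
Dir S: opp run (1,3) (2,3) (3,3) capped by B -> flip
Dir SE: first cell '.' (not opp) -> no flip
All flips: (1,3) (2,3) (3,3)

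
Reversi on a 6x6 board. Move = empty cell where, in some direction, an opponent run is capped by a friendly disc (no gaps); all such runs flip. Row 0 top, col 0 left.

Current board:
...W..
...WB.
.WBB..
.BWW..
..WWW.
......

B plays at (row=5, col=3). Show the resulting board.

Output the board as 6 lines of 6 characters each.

Place B at (5,3); scan 8 dirs for brackets.
Dir NW: opp run (4,2) capped by B -> flip
Dir N: opp run (4,3) (3,3) capped by B -> flip
Dir NE: opp run (4,4), next='.' -> no flip
Dir W: first cell '.' (not opp) -> no flip
Dir E: first cell '.' (not opp) -> no flip
Dir SW: edge -> no flip
Dir S: edge -> no flip
Dir SE: edge -> no flip
All flips: (3,3) (4,2) (4,3)

Answer: ...W..
...WB.
.WBB..
.BWB..
..BBW.
...B..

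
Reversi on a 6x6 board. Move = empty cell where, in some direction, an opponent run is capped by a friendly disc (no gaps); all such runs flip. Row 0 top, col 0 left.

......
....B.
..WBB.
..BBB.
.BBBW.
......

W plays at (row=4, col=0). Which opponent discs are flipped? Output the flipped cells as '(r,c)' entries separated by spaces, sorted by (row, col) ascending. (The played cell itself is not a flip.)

Answer: (4,1) (4,2) (4,3)

Derivation:
Dir NW: edge -> no flip
Dir N: first cell '.' (not opp) -> no flip
Dir NE: first cell '.' (not opp) -> no flip
Dir W: edge -> no flip
Dir E: opp run (4,1) (4,2) (4,3) capped by W -> flip
Dir SW: edge -> no flip
Dir S: first cell '.' (not opp) -> no flip
Dir SE: first cell '.' (not opp) -> no flip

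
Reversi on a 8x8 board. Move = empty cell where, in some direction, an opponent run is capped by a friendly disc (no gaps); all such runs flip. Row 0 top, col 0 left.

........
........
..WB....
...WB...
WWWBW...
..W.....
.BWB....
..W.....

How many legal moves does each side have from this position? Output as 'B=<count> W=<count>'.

-- B to move --
(1,1): no bracket -> illegal
(1,2): no bracket -> illegal
(1,3): no bracket -> illegal
(2,1): flips 1 -> legal
(2,4): no bracket -> illegal
(3,0): flips 2 -> legal
(3,1): no bracket -> illegal
(3,2): flips 1 -> legal
(3,5): no bracket -> illegal
(4,5): flips 1 -> legal
(5,0): no bracket -> illegal
(5,1): no bracket -> illegal
(5,3): no bracket -> illegal
(5,4): flips 1 -> legal
(5,5): no bracket -> illegal
(7,1): no bracket -> illegal
(7,3): no bracket -> illegal
B mobility = 5
-- W to move --
(1,2): no bracket -> illegal
(1,3): flips 1 -> legal
(1,4): no bracket -> illegal
(2,4): flips 2 -> legal
(2,5): flips 2 -> legal
(3,2): no bracket -> illegal
(3,5): flips 1 -> legal
(4,5): no bracket -> illegal
(5,0): flips 1 -> legal
(5,1): no bracket -> illegal
(5,3): flips 1 -> legal
(5,4): flips 1 -> legal
(6,0): flips 1 -> legal
(6,4): flips 1 -> legal
(7,0): flips 1 -> legal
(7,1): no bracket -> illegal
(7,3): no bracket -> illegal
(7,4): flips 1 -> legal
W mobility = 11

Answer: B=5 W=11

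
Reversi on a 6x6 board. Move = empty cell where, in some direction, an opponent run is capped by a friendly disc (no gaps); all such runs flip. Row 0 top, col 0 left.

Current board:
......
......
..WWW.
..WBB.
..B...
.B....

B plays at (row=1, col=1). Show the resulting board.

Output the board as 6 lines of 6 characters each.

Answer: ......
.B....
..BWW.
..WBB.
..B...
.B....

Derivation:
Place B at (1,1); scan 8 dirs for brackets.
Dir NW: first cell '.' (not opp) -> no flip
Dir N: first cell '.' (not opp) -> no flip
Dir NE: first cell '.' (not opp) -> no flip
Dir W: first cell '.' (not opp) -> no flip
Dir E: first cell '.' (not opp) -> no flip
Dir SW: first cell '.' (not opp) -> no flip
Dir S: first cell '.' (not opp) -> no flip
Dir SE: opp run (2,2) capped by B -> flip
All flips: (2,2)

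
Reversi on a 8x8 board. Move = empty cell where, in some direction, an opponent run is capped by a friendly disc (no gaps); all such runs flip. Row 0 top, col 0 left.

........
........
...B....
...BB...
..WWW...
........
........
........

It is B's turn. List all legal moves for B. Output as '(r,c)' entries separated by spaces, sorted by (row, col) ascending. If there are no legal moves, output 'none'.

(3,1): no bracket -> illegal
(3,2): no bracket -> illegal
(3,5): no bracket -> illegal
(4,1): no bracket -> illegal
(4,5): no bracket -> illegal
(5,1): flips 1 -> legal
(5,2): flips 1 -> legal
(5,3): flips 1 -> legal
(5,4): flips 1 -> legal
(5,5): flips 1 -> legal

Answer: (5,1) (5,2) (5,3) (5,4) (5,5)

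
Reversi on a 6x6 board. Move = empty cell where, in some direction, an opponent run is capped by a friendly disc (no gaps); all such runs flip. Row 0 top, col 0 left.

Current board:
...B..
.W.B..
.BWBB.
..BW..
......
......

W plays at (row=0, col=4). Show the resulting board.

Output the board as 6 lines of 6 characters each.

Place W at (0,4); scan 8 dirs for brackets.
Dir NW: edge -> no flip
Dir N: edge -> no flip
Dir NE: edge -> no flip
Dir W: opp run (0,3), next='.' -> no flip
Dir E: first cell '.' (not opp) -> no flip
Dir SW: opp run (1,3) capped by W -> flip
Dir S: first cell '.' (not opp) -> no flip
Dir SE: first cell '.' (not opp) -> no flip
All flips: (1,3)

Answer: ...BW.
.W.W..
.BWBB.
..BW..
......
......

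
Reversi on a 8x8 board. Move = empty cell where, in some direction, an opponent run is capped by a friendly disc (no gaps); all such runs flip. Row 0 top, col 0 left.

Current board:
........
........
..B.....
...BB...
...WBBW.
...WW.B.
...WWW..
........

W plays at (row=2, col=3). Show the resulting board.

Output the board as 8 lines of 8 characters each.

Answer: ........
........
..BW....
...WB...
...WBBW.
...WW.B.
...WWW..
........

Derivation:
Place W at (2,3); scan 8 dirs for brackets.
Dir NW: first cell '.' (not opp) -> no flip
Dir N: first cell '.' (not opp) -> no flip
Dir NE: first cell '.' (not opp) -> no flip
Dir W: opp run (2,2), next='.' -> no flip
Dir E: first cell '.' (not opp) -> no flip
Dir SW: first cell '.' (not opp) -> no flip
Dir S: opp run (3,3) capped by W -> flip
Dir SE: opp run (3,4) (4,5) (5,6), next='.' -> no flip
All flips: (3,3)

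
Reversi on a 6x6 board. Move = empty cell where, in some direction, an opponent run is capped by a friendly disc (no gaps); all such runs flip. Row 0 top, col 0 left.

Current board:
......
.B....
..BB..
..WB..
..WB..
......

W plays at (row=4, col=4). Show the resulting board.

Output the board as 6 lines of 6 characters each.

Place W at (4,4); scan 8 dirs for brackets.
Dir NW: opp run (3,3) (2,2) (1,1), next='.' -> no flip
Dir N: first cell '.' (not opp) -> no flip
Dir NE: first cell '.' (not opp) -> no flip
Dir W: opp run (4,3) capped by W -> flip
Dir E: first cell '.' (not opp) -> no flip
Dir SW: first cell '.' (not opp) -> no flip
Dir S: first cell '.' (not opp) -> no flip
Dir SE: first cell '.' (not opp) -> no flip
All flips: (4,3)

Answer: ......
.B....
..BB..
..WB..
..WWW.
......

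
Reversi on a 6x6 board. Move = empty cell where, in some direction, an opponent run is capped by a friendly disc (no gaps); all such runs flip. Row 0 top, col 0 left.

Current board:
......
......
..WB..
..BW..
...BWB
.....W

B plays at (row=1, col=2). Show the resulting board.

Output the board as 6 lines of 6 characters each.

Answer: ......
..B...
..BB..
..BW..
...BWB
.....W

Derivation:
Place B at (1,2); scan 8 dirs for brackets.
Dir NW: first cell '.' (not opp) -> no flip
Dir N: first cell '.' (not opp) -> no flip
Dir NE: first cell '.' (not opp) -> no flip
Dir W: first cell '.' (not opp) -> no flip
Dir E: first cell '.' (not opp) -> no flip
Dir SW: first cell '.' (not opp) -> no flip
Dir S: opp run (2,2) capped by B -> flip
Dir SE: first cell 'B' (not opp) -> no flip
All flips: (2,2)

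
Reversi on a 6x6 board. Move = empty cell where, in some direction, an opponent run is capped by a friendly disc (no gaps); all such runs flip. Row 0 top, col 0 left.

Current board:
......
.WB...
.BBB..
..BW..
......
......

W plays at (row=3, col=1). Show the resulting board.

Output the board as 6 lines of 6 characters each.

Place W at (3,1); scan 8 dirs for brackets.
Dir NW: first cell '.' (not opp) -> no flip
Dir N: opp run (2,1) capped by W -> flip
Dir NE: opp run (2,2), next='.' -> no flip
Dir W: first cell '.' (not opp) -> no flip
Dir E: opp run (3,2) capped by W -> flip
Dir SW: first cell '.' (not opp) -> no flip
Dir S: first cell '.' (not opp) -> no flip
Dir SE: first cell '.' (not opp) -> no flip
All flips: (2,1) (3,2)

Answer: ......
.WB...
.WBB..
.WWW..
......
......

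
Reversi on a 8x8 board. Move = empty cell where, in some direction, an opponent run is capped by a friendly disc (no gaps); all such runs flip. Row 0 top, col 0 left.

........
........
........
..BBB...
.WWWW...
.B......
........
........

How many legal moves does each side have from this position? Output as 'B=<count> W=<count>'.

-- B to move --
(3,0): no bracket -> illegal
(3,1): flips 1 -> legal
(3,5): no bracket -> illegal
(4,0): no bracket -> illegal
(4,5): no bracket -> illegal
(5,0): flips 1 -> legal
(5,2): flips 2 -> legal
(5,3): flips 1 -> legal
(5,4): flips 2 -> legal
(5,5): flips 1 -> legal
B mobility = 6
-- W to move --
(2,1): flips 1 -> legal
(2,2): flips 2 -> legal
(2,3): flips 2 -> legal
(2,4): flips 2 -> legal
(2,5): flips 1 -> legal
(3,1): no bracket -> illegal
(3,5): no bracket -> illegal
(4,0): no bracket -> illegal
(4,5): no bracket -> illegal
(5,0): no bracket -> illegal
(5,2): no bracket -> illegal
(6,0): flips 1 -> legal
(6,1): flips 1 -> legal
(6,2): no bracket -> illegal
W mobility = 7

Answer: B=6 W=7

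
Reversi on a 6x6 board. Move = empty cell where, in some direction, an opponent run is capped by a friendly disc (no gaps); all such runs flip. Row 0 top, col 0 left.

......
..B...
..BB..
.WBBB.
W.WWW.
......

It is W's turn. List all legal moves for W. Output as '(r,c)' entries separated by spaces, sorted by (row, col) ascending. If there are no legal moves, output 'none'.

(0,1): no bracket -> illegal
(0,2): flips 3 -> legal
(0,3): no bracket -> illegal
(1,1): flips 2 -> legal
(1,3): flips 3 -> legal
(1,4): no bracket -> illegal
(2,1): flips 1 -> legal
(2,4): flips 2 -> legal
(2,5): flips 1 -> legal
(3,5): flips 3 -> legal
(4,1): no bracket -> illegal
(4,5): no bracket -> illegal

Answer: (0,2) (1,1) (1,3) (2,1) (2,4) (2,5) (3,5)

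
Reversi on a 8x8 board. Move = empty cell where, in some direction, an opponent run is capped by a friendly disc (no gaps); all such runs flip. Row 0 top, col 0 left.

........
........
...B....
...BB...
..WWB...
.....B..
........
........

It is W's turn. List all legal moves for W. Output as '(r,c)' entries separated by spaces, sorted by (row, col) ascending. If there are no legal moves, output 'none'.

(1,2): no bracket -> illegal
(1,3): flips 2 -> legal
(1,4): no bracket -> illegal
(2,2): no bracket -> illegal
(2,4): flips 1 -> legal
(2,5): flips 1 -> legal
(3,2): no bracket -> illegal
(3,5): no bracket -> illegal
(4,5): flips 1 -> legal
(4,6): no bracket -> illegal
(5,3): no bracket -> illegal
(5,4): no bracket -> illegal
(5,6): no bracket -> illegal
(6,4): no bracket -> illegal
(6,5): no bracket -> illegal
(6,6): no bracket -> illegal

Answer: (1,3) (2,4) (2,5) (4,5)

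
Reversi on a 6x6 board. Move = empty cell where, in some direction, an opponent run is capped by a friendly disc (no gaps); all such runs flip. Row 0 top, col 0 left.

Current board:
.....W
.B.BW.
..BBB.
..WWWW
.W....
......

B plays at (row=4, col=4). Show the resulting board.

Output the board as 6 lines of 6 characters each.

Place B at (4,4); scan 8 dirs for brackets.
Dir NW: opp run (3,3) capped by B -> flip
Dir N: opp run (3,4) capped by B -> flip
Dir NE: opp run (3,5), next=edge -> no flip
Dir W: first cell '.' (not opp) -> no flip
Dir E: first cell '.' (not opp) -> no flip
Dir SW: first cell '.' (not opp) -> no flip
Dir S: first cell '.' (not opp) -> no flip
Dir SE: first cell '.' (not opp) -> no flip
All flips: (3,3) (3,4)

Answer: .....W
.B.BW.
..BBB.
..WBBW
.W..B.
......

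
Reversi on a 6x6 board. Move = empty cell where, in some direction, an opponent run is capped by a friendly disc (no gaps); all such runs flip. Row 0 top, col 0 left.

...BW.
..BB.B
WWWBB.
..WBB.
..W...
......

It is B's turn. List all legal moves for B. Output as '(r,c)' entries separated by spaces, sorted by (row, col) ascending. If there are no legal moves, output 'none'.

Answer: (0,5) (1,1) (3,0) (3,1) (4,1) (5,1) (5,2)

Derivation:
(0,5): flips 1 -> legal
(1,0): no bracket -> illegal
(1,1): flips 1 -> legal
(1,4): no bracket -> illegal
(3,0): flips 1 -> legal
(3,1): flips 2 -> legal
(4,1): flips 1 -> legal
(4,3): no bracket -> illegal
(5,1): flips 1 -> legal
(5,2): flips 3 -> legal
(5,3): no bracket -> illegal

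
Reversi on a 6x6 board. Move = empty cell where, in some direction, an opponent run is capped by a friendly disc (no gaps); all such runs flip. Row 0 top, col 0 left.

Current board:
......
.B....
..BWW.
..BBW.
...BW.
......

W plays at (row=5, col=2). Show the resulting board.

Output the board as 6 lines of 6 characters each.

Answer: ......
.B....
..BWW.
..BBW.
...WW.
..W...

Derivation:
Place W at (5,2); scan 8 dirs for brackets.
Dir NW: first cell '.' (not opp) -> no flip
Dir N: first cell '.' (not opp) -> no flip
Dir NE: opp run (4,3) capped by W -> flip
Dir W: first cell '.' (not opp) -> no flip
Dir E: first cell '.' (not opp) -> no flip
Dir SW: edge -> no flip
Dir S: edge -> no flip
Dir SE: edge -> no flip
All flips: (4,3)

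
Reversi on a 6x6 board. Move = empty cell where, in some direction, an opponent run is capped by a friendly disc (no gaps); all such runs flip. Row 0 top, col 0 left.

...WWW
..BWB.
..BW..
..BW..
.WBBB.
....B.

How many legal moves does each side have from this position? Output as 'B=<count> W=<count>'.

-- B to move --
(0,2): no bracket -> illegal
(1,5): no bracket -> illegal
(2,4): flips 2 -> legal
(3,0): no bracket -> illegal
(3,1): no bracket -> illegal
(3,4): flips 2 -> legal
(4,0): flips 1 -> legal
(5,0): flips 1 -> legal
(5,1): no bracket -> illegal
(5,2): no bracket -> illegal
B mobility = 4
-- W to move --
(0,1): flips 1 -> legal
(0,2): no bracket -> illegal
(1,1): flips 2 -> legal
(1,5): flips 1 -> legal
(2,1): flips 2 -> legal
(2,4): flips 1 -> legal
(2,5): flips 1 -> legal
(3,1): flips 2 -> legal
(3,4): no bracket -> illegal
(3,5): no bracket -> illegal
(4,5): flips 3 -> legal
(5,1): flips 1 -> legal
(5,2): no bracket -> illegal
(5,3): flips 1 -> legal
(5,5): flips 1 -> legal
W mobility = 11

Answer: B=4 W=11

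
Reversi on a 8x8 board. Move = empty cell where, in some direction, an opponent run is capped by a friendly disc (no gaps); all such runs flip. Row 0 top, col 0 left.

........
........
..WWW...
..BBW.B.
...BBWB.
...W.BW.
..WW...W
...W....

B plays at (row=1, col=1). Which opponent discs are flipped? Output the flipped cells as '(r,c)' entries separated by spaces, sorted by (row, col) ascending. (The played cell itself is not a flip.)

Dir NW: first cell '.' (not opp) -> no flip
Dir N: first cell '.' (not opp) -> no flip
Dir NE: first cell '.' (not opp) -> no flip
Dir W: first cell '.' (not opp) -> no flip
Dir E: first cell '.' (not opp) -> no flip
Dir SW: first cell '.' (not opp) -> no flip
Dir S: first cell '.' (not opp) -> no flip
Dir SE: opp run (2,2) capped by B -> flip

Answer: (2,2)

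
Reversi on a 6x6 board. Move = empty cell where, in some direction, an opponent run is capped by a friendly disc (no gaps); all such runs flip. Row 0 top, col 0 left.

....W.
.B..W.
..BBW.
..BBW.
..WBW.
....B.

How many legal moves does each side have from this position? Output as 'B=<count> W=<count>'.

Answer: B=9 W=6

Derivation:
-- B to move --
(0,3): no bracket -> illegal
(0,5): flips 1 -> legal
(1,3): no bracket -> illegal
(1,5): flips 1 -> legal
(2,5): flips 2 -> legal
(3,1): no bracket -> illegal
(3,5): flips 1 -> legal
(4,1): flips 1 -> legal
(4,5): flips 2 -> legal
(5,1): flips 1 -> legal
(5,2): flips 1 -> legal
(5,3): no bracket -> illegal
(5,5): flips 1 -> legal
B mobility = 9
-- W to move --
(0,0): flips 3 -> legal
(0,1): no bracket -> illegal
(0,2): no bracket -> illegal
(1,0): no bracket -> illegal
(1,2): flips 3 -> legal
(1,3): no bracket -> illegal
(2,0): no bracket -> illegal
(2,1): flips 2 -> legal
(3,1): flips 2 -> legal
(4,1): flips 2 -> legal
(4,5): no bracket -> illegal
(5,2): flips 1 -> legal
(5,3): no bracket -> illegal
(5,5): no bracket -> illegal
W mobility = 6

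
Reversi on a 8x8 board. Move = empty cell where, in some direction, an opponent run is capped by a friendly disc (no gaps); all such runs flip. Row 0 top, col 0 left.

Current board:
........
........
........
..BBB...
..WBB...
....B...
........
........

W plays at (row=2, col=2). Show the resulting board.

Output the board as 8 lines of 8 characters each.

Place W at (2,2); scan 8 dirs for brackets.
Dir NW: first cell '.' (not opp) -> no flip
Dir N: first cell '.' (not opp) -> no flip
Dir NE: first cell '.' (not opp) -> no flip
Dir W: first cell '.' (not opp) -> no flip
Dir E: first cell '.' (not opp) -> no flip
Dir SW: first cell '.' (not opp) -> no flip
Dir S: opp run (3,2) capped by W -> flip
Dir SE: opp run (3,3) (4,4), next='.' -> no flip
All flips: (3,2)

Answer: ........
........
..W.....
..WBB...
..WBB...
....B...
........
........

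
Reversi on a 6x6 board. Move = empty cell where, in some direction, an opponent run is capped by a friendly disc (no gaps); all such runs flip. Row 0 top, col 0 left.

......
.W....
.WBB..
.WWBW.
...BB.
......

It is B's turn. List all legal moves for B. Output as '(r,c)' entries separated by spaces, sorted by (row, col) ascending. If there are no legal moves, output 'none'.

Answer: (0,0) (1,0) (2,0) (2,4) (2,5) (3,0) (3,5) (4,0) (4,1) (4,2) (4,5)

Derivation:
(0,0): flips 1 -> legal
(0,1): no bracket -> illegal
(0,2): no bracket -> illegal
(1,0): flips 2 -> legal
(1,2): no bracket -> illegal
(2,0): flips 1 -> legal
(2,4): flips 1 -> legal
(2,5): flips 1 -> legal
(3,0): flips 2 -> legal
(3,5): flips 1 -> legal
(4,0): flips 1 -> legal
(4,1): flips 1 -> legal
(4,2): flips 1 -> legal
(4,5): flips 1 -> legal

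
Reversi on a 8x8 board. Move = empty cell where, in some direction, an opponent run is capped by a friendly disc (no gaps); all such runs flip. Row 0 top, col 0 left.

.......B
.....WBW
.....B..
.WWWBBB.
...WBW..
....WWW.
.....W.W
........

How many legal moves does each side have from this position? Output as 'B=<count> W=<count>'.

Answer: B=12 W=4

Derivation:
-- B to move --
(0,4): no bracket -> illegal
(0,5): flips 1 -> legal
(0,6): no bracket -> illegal
(1,4): flips 1 -> legal
(2,0): no bracket -> illegal
(2,1): no bracket -> illegal
(2,2): flips 1 -> legal
(2,3): no bracket -> illegal
(2,4): no bracket -> illegal
(2,6): no bracket -> illegal
(2,7): flips 1 -> legal
(3,0): flips 3 -> legal
(4,0): no bracket -> illegal
(4,1): no bracket -> illegal
(4,2): flips 1 -> legal
(4,6): flips 1 -> legal
(4,7): no bracket -> illegal
(5,2): flips 1 -> legal
(5,3): no bracket -> illegal
(5,7): no bracket -> illegal
(6,3): flips 2 -> legal
(6,4): flips 1 -> legal
(6,6): flips 1 -> legal
(7,4): no bracket -> illegal
(7,5): flips 3 -> legal
(7,6): no bracket -> illegal
(7,7): no bracket -> illegal
B mobility = 12
-- W to move --
(0,5): no bracket -> illegal
(0,6): no bracket -> illegal
(1,4): no bracket -> illegal
(2,3): flips 1 -> legal
(2,4): flips 2 -> legal
(2,6): no bracket -> illegal
(2,7): flips 1 -> legal
(3,7): flips 3 -> legal
(4,6): no bracket -> illegal
(4,7): no bracket -> illegal
(5,3): no bracket -> illegal
W mobility = 4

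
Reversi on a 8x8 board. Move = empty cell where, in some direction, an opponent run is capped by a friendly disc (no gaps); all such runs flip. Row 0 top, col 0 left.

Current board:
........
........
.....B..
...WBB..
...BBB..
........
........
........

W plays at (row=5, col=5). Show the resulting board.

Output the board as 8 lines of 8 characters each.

Place W at (5,5); scan 8 dirs for brackets.
Dir NW: opp run (4,4) capped by W -> flip
Dir N: opp run (4,5) (3,5) (2,5), next='.' -> no flip
Dir NE: first cell '.' (not opp) -> no flip
Dir W: first cell '.' (not opp) -> no flip
Dir E: first cell '.' (not opp) -> no flip
Dir SW: first cell '.' (not opp) -> no flip
Dir S: first cell '.' (not opp) -> no flip
Dir SE: first cell '.' (not opp) -> no flip
All flips: (4,4)

Answer: ........
........
.....B..
...WBB..
...BWB..
.....W..
........
........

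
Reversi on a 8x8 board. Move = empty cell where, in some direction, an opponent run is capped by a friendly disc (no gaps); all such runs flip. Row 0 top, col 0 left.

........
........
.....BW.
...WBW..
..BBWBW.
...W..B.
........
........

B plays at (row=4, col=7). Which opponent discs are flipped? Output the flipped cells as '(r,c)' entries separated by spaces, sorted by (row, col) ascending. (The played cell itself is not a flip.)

Answer: (4,6)

Derivation:
Dir NW: first cell '.' (not opp) -> no flip
Dir N: first cell '.' (not opp) -> no flip
Dir NE: edge -> no flip
Dir W: opp run (4,6) capped by B -> flip
Dir E: edge -> no flip
Dir SW: first cell 'B' (not opp) -> no flip
Dir S: first cell '.' (not opp) -> no flip
Dir SE: edge -> no flip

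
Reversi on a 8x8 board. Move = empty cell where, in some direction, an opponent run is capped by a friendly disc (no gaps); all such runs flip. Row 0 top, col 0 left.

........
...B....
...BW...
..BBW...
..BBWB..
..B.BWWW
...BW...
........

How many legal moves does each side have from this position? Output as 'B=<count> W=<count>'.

Answer: B=8 W=11

Derivation:
-- B to move --
(1,4): flips 3 -> legal
(1,5): flips 1 -> legal
(2,5): flips 2 -> legal
(3,5): flips 2 -> legal
(4,6): no bracket -> illegal
(4,7): no bracket -> illegal
(5,3): no bracket -> illegal
(6,5): flips 2 -> legal
(6,6): flips 2 -> legal
(6,7): flips 1 -> legal
(7,3): no bracket -> illegal
(7,4): flips 1 -> legal
(7,5): no bracket -> illegal
B mobility = 8
-- W to move --
(0,2): flips 1 -> legal
(0,3): no bracket -> illegal
(0,4): no bracket -> illegal
(1,2): flips 1 -> legal
(1,4): no bracket -> illegal
(2,1): no bracket -> illegal
(2,2): flips 2 -> legal
(3,1): flips 2 -> legal
(3,5): flips 1 -> legal
(3,6): no bracket -> illegal
(4,1): flips 2 -> legal
(4,6): flips 1 -> legal
(5,1): flips 2 -> legal
(5,3): flips 1 -> legal
(6,1): flips 2 -> legal
(6,2): flips 1 -> legal
(6,5): no bracket -> illegal
(7,2): no bracket -> illegal
(7,3): no bracket -> illegal
(7,4): no bracket -> illegal
W mobility = 11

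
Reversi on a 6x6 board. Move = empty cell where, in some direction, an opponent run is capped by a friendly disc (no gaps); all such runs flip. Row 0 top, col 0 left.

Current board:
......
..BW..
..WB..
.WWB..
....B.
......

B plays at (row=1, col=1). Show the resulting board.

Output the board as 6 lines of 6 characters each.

Answer: ......
.BBW..
..BB..
.WWB..
....B.
......

Derivation:
Place B at (1,1); scan 8 dirs for brackets.
Dir NW: first cell '.' (not opp) -> no flip
Dir N: first cell '.' (not opp) -> no flip
Dir NE: first cell '.' (not opp) -> no flip
Dir W: first cell '.' (not opp) -> no flip
Dir E: first cell 'B' (not opp) -> no flip
Dir SW: first cell '.' (not opp) -> no flip
Dir S: first cell '.' (not opp) -> no flip
Dir SE: opp run (2,2) capped by B -> flip
All flips: (2,2)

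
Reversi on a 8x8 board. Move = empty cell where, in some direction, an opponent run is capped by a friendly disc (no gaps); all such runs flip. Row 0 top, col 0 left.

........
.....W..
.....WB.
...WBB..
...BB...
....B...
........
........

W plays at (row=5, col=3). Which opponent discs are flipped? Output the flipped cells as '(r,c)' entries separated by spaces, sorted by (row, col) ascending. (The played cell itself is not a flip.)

Answer: (4,3)

Derivation:
Dir NW: first cell '.' (not opp) -> no flip
Dir N: opp run (4,3) capped by W -> flip
Dir NE: opp run (4,4) (3,5) (2,6), next='.' -> no flip
Dir W: first cell '.' (not opp) -> no flip
Dir E: opp run (5,4), next='.' -> no flip
Dir SW: first cell '.' (not opp) -> no flip
Dir S: first cell '.' (not opp) -> no flip
Dir SE: first cell '.' (not opp) -> no flip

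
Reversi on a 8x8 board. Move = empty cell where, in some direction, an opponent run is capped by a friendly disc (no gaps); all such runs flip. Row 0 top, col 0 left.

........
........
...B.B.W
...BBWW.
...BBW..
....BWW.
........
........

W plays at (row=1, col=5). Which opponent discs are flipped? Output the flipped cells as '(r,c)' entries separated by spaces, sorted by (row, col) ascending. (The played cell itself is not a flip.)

Dir NW: first cell '.' (not opp) -> no flip
Dir N: first cell '.' (not opp) -> no flip
Dir NE: first cell '.' (not opp) -> no flip
Dir W: first cell '.' (not opp) -> no flip
Dir E: first cell '.' (not opp) -> no flip
Dir SW: first cell '.' (not opp) -> no flip
Dir S: opp run (2,5) capped by W -> flip
Dir SE: first cell '.' (not opp) -> no flip

Answer: (2,5)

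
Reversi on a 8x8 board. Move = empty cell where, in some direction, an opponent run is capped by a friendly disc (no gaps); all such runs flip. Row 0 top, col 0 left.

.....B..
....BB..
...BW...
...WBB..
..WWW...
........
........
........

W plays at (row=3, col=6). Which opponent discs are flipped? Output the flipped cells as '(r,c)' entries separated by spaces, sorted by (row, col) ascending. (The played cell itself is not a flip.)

Dir NW: first cell '.' (not opp) -> no flip
Dir N: first cell '.' (not opp) -> no flip
Dir NE: first cell '.' (not opp) -> no flip
Dir W: opp run (3,5) (3,4) capped by W -> flip
Dir E: first cell '.' (not opp) -> no flip
Dir SW: first cell '.' (not opp) -> no flip
Dir S: first cell '.' (not opp) -> no flip
Dir SE: first cell '.' (not opp) -> no flip

Answer: (3,4) (3,5)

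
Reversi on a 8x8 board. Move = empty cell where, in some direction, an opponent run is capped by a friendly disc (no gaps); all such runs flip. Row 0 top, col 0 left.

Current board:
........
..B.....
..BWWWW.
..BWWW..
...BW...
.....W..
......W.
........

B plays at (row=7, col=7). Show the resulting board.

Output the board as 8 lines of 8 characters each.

Answer: ........
..B.....
..BWWWW.
..BBWW..
...BB...
.....B..
......B.
.......B

Derivation:
Place B at (7,7); scan 8 dirs for brackets.
Dir NW: opp run (6,6) (5,5) (4,4) (3,3) capped by B -> flip
Dir N: first cell '.' (not opp) -> no flip
Dir NE: edge -> no flip
Dir W: first cell '.' (not opp) -> no flip
Dir E: edge -> no flip
Dir SW: edge -> no flip
Dir S: edge -> no flip
Dir SE: edge -> no flip
All flips: (3,3) (4,4) (5,5) (6,6)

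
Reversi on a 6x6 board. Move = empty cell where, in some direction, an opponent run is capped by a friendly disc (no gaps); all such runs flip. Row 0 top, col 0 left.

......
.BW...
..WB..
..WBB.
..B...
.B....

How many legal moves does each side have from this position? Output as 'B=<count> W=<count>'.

-- B to move --
(0,1): flips 1 -> legal
(0,2): flips 3 -> legal
(0,3): no bracket -> illegal
(1,3): flips 1 -> legal
(2,1): flips 1 -> legal
(3,1): flips 1 -> legal
(4,1): flips 1 -> legal
(4,3): no bracket -> illegal
B mobility = 6
-- W to move --
(0,0): flips 1 -> legal
(0,1): no bracket -> illegal
(0,2): no bracket -> illegal
(1,0): flips 1 -> legal
(1,3): no bracket -> illegal
(1,4): flips 1 -> legal
(2,0): no bracket -> illegal
(2,1): no bracket -> illegal
(2,4): flips 1 -> legal
(2,5): no bracket -> illegal
(3,1): no bracket -> illegal
(3,5): flips 2 -> legal
(4,0): no bracket -> illegal
(4,1): no bracket -> illegal
(4,3): no bracket -> illegal
(4,4): flips 1 -> legal
(4,5): flips 2 -> legal
(5,0): no bracket -> illegal
(5,2): flips 1 -> legal
(5,3): no bracket -> illegal
W mobility = 8

Answer: B=6 W=8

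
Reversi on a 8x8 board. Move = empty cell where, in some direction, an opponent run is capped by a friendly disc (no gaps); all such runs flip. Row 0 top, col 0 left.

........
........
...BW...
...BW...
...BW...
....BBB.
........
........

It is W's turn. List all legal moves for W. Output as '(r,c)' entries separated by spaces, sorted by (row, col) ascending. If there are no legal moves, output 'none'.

(1,2): flips 1 -> legal
(1,3): no bracket -> illegal
(1,4): no bracket -> illegal
(2,2): flips 2 -> legal
(3,2): flips 1 -> legal
(4,2): flips 2 -> legal
(4,5): no bracket -> illegal
(4,6): no bracket -> illegal
(4,7): no bracket -> illegal
(5,2): flips 1 -> legal
(5,3): no bracket -> illegal
(5,7): no bracket -> illegal
(6,3): no bracket -> illegal
(6,4): flips 1 -> legal
(6,5): no bracket -> illegal
(6,6): flips 1 -> legal
(6,7): no bracket -> illegal

Answer: (1,2) (2,2) (3,2) (4,2) (5,2) (6,4) (6,6)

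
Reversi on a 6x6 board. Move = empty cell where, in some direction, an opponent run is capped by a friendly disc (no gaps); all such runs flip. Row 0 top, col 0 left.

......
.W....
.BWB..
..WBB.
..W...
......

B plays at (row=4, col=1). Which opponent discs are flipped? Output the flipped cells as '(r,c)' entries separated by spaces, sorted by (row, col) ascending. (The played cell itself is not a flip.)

Answer: (3,2)

Derivation:
Dir NW: first cell '.' (not opp) -> no flip
Dir N: first cell '.' (not opp) -> no flip
Dir NE: opp run (3,2) capped by B -> flip
Dir W: first cell '.' (not opp) -> no flip
Dir E: opp run (4,2), next='.' -> no flip
Dir SW: first cell '.' (not opp) -> no flip
Dir S: first cell '.' (not opp) -> no flip
Dir SE: first cell '.' (not opp) -> no flip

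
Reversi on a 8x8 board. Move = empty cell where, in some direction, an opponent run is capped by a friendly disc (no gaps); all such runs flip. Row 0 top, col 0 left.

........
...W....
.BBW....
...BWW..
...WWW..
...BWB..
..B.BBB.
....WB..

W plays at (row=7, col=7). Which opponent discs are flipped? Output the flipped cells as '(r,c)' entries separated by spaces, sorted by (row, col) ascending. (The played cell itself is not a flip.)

Answer: (5,5) (6,6)

Derivation:
Dir NW: opp run (6,6) (5,5) capped by W -> flip
Dir N: first cell '.' (not opp) -> no flip
Dir NE: edge -> no flip
Dir W: first cell '.' (not opp) -> no flip
Dir E: edge -> no flip
Dir SW: edge -> no flip
Dir S: edge -> no flip
Dir SE: edge -> no flip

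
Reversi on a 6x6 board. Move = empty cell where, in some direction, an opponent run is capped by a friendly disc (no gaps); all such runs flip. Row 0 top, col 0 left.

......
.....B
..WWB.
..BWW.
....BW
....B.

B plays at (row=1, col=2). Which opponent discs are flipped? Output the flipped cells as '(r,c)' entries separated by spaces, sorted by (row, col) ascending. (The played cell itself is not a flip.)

Answer: (2,2)

Derivation:
Dir NW: first cell '.' (not opp) -> no flip
Dir N: first cell '.' (not opp) -> no flip
Dir NE: first cell '.' (not opp) -> no flip
Dir W: first cell '.' (not opp) -> no flip
Dir E: first cell '.' (not opp) -> no flip
Dir SW: first cell '.' (not opp) -> no flip
Dir S: opp run (2,2) capped by B -> flip
Dir SE: opp run (2,3) (3,4) (4,5), next=edge -> no flip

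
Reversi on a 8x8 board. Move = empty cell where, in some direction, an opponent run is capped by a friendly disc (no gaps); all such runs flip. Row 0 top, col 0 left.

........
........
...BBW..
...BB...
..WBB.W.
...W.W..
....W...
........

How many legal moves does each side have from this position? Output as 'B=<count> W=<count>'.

Answer: B=7 W=6

Derivation:
-- B to move --
(1,4): no bracket -> illegal
(1,5): no bracket -> illegal
(1,6): flips 1 -> legal
(2,6): flips 1 -> legal
(3,1): no bracket -> illegal
(3,2): no bracket -> illegal
(3,5): no bracket -> illegal
(3,6): no bracket -> illegal
(3,7): no bracket -> illegal
(4,1): flips 1 -> legal
(4,5): no bracket -> illegal
(4,7): no bracket -> illegal
(5,1): flips 1 -> legal
(5,2): no bracket -> illegal
(5,4): no bracket -> illegal
(5,6): no bracket -> illegal
(5,7): no bracket -> illegal
(6,2): flips 1 -> legal
(6,3): flips 1 -> legal
(6,5): no bracket -> illegal
(6,6): flips 1 -> legal
(7,3): no bracket -> illegal
(7,4): no bracket -> illegal
(7,5): no bracket -> illegal
B mobility = 7
-- W to move --
(1,2): no bracket -> illegal
(1,3): flips 3 -> legal
(1,4): no bracket -> illegal
(1,5): flips 2 -> legal
(2,2): flips 4 -> legal
(3,2): no bracket -> illegal
(3,5): flips 1 -> legal
(4,5): flips 2 -> legal
(5,2): flips 2 -> legal
(5,4): no bracket -> illegal
W mobility = 6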